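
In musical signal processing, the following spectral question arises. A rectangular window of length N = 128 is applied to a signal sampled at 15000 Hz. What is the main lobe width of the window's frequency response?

For a rectangular window of length N,
the main lobe width in frequency is 2*f_s/N.
= 2*15000/128 = 1875/8 Hz
This determines the minimum frequency separation for resolving two sinusoids.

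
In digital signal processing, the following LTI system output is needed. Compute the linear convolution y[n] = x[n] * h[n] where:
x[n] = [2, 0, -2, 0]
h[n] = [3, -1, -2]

y[n] = sum_k x[k]*h[n-k]. Output length = len(x) + len(h) - 1 = 4 + 3 - 1 = 6.
y[0] = 2*3 = 6
y[1] = 0*3 + 2*-1 = -2
y[2] = -2*3 + 0*-1 + 2*-2 = -10
y[3] = 0*3 + -2*-1 + 0*-2 = 2
y[4] = 0*-1 + -2*-2 = 4
y[5] = 0*-2 = 0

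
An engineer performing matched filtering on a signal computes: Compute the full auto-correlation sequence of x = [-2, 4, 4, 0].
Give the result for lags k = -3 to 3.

r_xx[k] = sum_m x[m]*x[m+k], indexed from 0, for k = -3 to 3:
  r_xx[-3] = x[3]*x[0] = 0
  r_xx[-2] = x[2]*x[0] + x[3]*x[1] = -8
  r_xx[-1] = x[1]*x[0] + x[2]*x[1] + x[3]*x[2] = 8
  r_xx[0] = x[0]*x[0] + x[1]*x[1] + x[2]*x[2] + x[3]*x[3] = 36
  r_xx[1] = x[0]*x[1] + x[1]*x[2] + x[2]*x[3] = 8
  r_xx[2] = x[0]*x[2] + x[1]*x[3] = -8
  r_xx[3] = x[0]*x[3] = 0
r_xx = [0, -8, 8, 36, 8, -8, 0]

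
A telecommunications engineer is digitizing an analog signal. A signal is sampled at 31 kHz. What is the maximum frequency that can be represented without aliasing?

The maximum frequency that can be represented without aliasing
is the Nyquist frequency: f_max = f_s / 2 = 31 kHz / 2 = 31/2 kHz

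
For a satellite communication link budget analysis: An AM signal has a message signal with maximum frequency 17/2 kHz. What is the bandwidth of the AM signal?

In AM (double-sideband), the bandwidth is twice the message frequency.
BW = 2 * f_m = 2 * 17/2 kHz = 17 kHz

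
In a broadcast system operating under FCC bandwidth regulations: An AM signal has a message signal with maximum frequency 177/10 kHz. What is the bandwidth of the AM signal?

In AM (double-sideband), the bandwidth is twice the message frequency.
BW = 2 * f_m = 2 * 177/10 kHz = 177/5 kHz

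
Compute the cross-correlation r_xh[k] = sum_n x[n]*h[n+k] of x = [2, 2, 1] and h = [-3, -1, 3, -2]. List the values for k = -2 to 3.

Both sequences indexed from 0 and zero outside their support.
Lags with overlap: k = -2 to 3.
  r_xh[-2] = x[2]*h[0] = -3
  r_xh[-1] = x[1]*h[0] + x[2]*h[1] = -7
  r_xh[0] = x[0]*h[0] + x[1]*h[1] + x[2]*h[2] = -5
  r_xh[1] = x[0]*h[1] + x[1]*h[2] + x[2]*h[3] = 2
  r_xh[2] = x[0]*h[2] + x[1]*h[3] = 2
  r_xh[3] = x[0]*h[3] = -4
r_xh = [-3, -7, -5, 2, 2, -4] (for k = -2, ..., 3)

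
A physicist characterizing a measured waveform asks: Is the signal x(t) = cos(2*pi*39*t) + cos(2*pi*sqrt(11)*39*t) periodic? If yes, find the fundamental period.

f1 = 39 Hz, f2 = 39*sqrt(11) Hz
Ratio f2/f1 = sqrt(11), which is irrational.
Since the frequency ratio is irrational, no common period exists.
The signal is not periodic.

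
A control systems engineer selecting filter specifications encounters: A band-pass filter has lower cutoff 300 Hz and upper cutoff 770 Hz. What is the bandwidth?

Bandwidth = f_high - f_low
= 770 Hz - 300 Hz = 470 Hz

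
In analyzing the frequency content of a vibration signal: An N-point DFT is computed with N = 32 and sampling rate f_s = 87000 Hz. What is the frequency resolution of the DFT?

DFT frequency resolution = f_s / N
= 87000 / 32 = 10875/4 Hz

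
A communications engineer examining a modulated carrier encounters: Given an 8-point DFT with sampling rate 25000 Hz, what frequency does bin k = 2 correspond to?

The frequency of DFT bin k is: f_k = k * f_s / N
f_2 = 2 * 25000 / 8 = 6250 Hz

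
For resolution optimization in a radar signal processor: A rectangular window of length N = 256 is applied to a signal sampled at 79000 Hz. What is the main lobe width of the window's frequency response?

For a rectangular window of length N,
the main lobe width in frequency is 2*f_s/N.
= 2*79000/256 = 9875/16 Hz
This determines the minimum frequency separation for resolving two sinusoids.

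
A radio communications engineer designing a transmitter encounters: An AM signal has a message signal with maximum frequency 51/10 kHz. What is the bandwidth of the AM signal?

In AM (double-sideband), the bandwidth is twice the message frequency.
BW = 2 * f_m = 2 * 51/10 kHz = 51/5 kHz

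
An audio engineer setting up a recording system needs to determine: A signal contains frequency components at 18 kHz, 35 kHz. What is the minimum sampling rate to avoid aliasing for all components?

The highest frequency component is f_max = 35 kHz.
Nyquist rate = 2 * f_max = 2 * 35 kHz = 70 kHz.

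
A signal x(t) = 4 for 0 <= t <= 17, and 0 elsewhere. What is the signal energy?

Energy = integral of |x(t)|^2 dt over the signal duration
= 4^2 * 17 = 16 * 17 = 272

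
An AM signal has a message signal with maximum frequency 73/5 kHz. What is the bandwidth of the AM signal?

In AM (double-sideband), the bandwidth is twice the message frequency.
BW = 2 * f_m = 2 * 73/5 kHz = 146/5 kHz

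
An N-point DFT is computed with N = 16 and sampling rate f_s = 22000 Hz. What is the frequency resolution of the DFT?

DFT frequency resolution = f_s / N
= 22000 / 16 = 1375 Hz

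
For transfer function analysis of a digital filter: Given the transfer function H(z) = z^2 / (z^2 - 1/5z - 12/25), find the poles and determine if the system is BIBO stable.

Poles are roots of the denominator: z^2 - 1/5z - 12/25 = 0.
Quadratic formula: z = [-(-1/5) +/- sqrt((-1/5)^2 - 4*(-12/25))] / 2
Discriminant = 1/25 + 48/25 = 49/25; sqrt = 7/5.
z = (1/5 +/- 7/5) / 2 => z = 4/5 or z = -3/5.
|p1| = 3/5, |p2| = 4/5.
For BIBO stability, all poles must lie inside the unit circle (|p| < 1).
System is STABLE since both |p| < 1.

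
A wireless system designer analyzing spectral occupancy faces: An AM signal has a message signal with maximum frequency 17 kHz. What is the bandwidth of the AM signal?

In AM (double-sideband), the bandwidth is twice the message frequency.
BW = 2 * f_m = 2 * 17 kHz = 34 kHz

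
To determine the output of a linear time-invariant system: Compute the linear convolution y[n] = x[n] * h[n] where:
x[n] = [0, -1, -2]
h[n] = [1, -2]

y[n] = sum_k x[k]*h[n-k]. Output length = len(x) + len(h) - 1 = 3 + 2 - 1 = 4.
y[0] = 0*1 = 0
y[1] = -1*1 + 0*-2 = -1
y[2] = -2*1 + -1*-2 = 0
y[3] = -2*-2 = 4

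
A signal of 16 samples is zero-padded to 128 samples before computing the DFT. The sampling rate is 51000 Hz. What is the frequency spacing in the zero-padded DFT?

Original DFT: N = 16, resolution = f_s/N = 51000/16 = 6375/2 Hz
Zero-padded DFT: N = 128, resolution = f_s/N = 51000/128 = 6375/16 Hz
Zero-padding interpolates the spectrum (finer frequency grid)
but does NOT improve the true spectral resolution (ability to resolve close frequencies).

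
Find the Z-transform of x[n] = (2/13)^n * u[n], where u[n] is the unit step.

The Z-transform of a^n * u[n] is z/(z-a) for |z| > |a|.
Here a = 2/13, so X(z) = z/(z - (2/13)) = 13z/(13z - 2)
ROC: |z| > 2/13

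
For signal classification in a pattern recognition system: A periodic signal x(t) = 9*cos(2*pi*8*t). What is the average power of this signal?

Average power of A*cos(wt) is A^2/2.
P = 9^2 / 2 = 81/2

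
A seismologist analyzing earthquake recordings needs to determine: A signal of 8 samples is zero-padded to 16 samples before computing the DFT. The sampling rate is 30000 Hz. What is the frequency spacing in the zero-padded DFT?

Original DFT: N = 8, resolution = f_s/N = 30000/8 = 3750 Hz
Zero-padded DFT: N = 16, resolution = f_s/N = 30000/16 = 1875 Hz
Zero-padding interpolates the spectrum (finer frequency grid)
but does NOT improve the true spectral resolution (ability to resolve close frequencies).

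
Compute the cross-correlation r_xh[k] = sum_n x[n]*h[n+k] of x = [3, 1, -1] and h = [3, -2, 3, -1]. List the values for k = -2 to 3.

Both sequences indexed from 0 and zero outside their support.
Lags with overlap: k = -2 to 3.
  r_xh[-2] = x[2]*h[0] = -3
  r_xh[-1] = x[1]*h[0] + x[2]*h[1] = 5
  r_xh[0] = x[0]*h[0] + x[1]*h[1] + x[2]*h[2] = 4
  r_xh[1] = x[0]*h[1] + x[1]*h[2] + x[2]*h[3] = -2
  r_xh[2] = x[0]*h[2] + x[1]*h[3] = 8
  r_xh[3] = x[0]*h[3] = -3
r_xh = [-3, 5, 4, -2, 8, -3] (for k = -2, ..., 3)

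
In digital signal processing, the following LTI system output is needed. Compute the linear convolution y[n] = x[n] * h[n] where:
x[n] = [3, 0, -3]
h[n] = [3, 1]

y[n] = sum_k x[k]*h[n-k]. Output length = len(x) + len(h) - 1 = 3 + 2 - 1 = 4.
y[0] = 3*3 = 9
y[1] = 0*3 + 3*1 = 3
y[2] = -3*3 + 0*1 = -9
y[3] = -3*1 = -3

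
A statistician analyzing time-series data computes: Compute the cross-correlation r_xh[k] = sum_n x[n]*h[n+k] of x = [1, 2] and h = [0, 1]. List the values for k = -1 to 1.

Both sequences indexed from 0 and zero outside their support.
Lags with overlap: k = -1 to 1.
  r_xh[-1] = x[1]*h[0] = 0
  r_xh[0] = x[0]*h[0] + x[1]*h[1] = 2
  r_xh[1] = x[0]*h[1] = 1
r_xh = [0, 2, 1] (for k = -1, ..., 1)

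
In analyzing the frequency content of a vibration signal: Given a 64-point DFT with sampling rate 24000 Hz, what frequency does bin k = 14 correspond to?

The frequency of DFT bin k is: f_k = k * f_s / N
f_14 = 14 * 24000 / 64 = 5250 Hz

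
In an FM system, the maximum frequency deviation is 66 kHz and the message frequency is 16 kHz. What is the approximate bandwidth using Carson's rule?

Carson's rule: BW = 2*(delta_f + f_m)
= 2*(66 + 16) kHz = 164 kHz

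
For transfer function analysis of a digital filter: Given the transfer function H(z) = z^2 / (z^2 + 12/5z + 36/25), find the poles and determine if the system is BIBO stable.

Poles are roots of the denominator: z^2 + 12/5z + 36/25 = 0.
Quadratic formula: z = [-(12/5) +/- sqrt((12/5)^2 - 4*(36/25))] / 2
Discriminant = 144/25 - 144/25 = 0; sqrt = 0.
z = (-12/5 +/- 0) / 2 = -6/5 (repeated root).
|p1| = 6/5, |p2| = 6/5.
For BIBO stability, all poles must lie inside the unit circle (|p| < 1).
System is UNSTABLE since at least one |p| >= 1.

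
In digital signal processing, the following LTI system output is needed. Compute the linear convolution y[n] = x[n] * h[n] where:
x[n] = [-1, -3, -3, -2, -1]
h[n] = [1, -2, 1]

y[n] = sum_k x[k]*h[n-k]. Output length = len(x) + len(h) - 1 = 5 + 3 - 1 = 7.
y[0] = -1*1 = -1
y[1] = -3*1 + -1*-2 = -1
y[2] = -3*1 + -3*-2 + -1*1 = 2
y[3] = -2*1 + -3*-2 + -3*1 = 1
y[4] = -1*1 + -2*-2 + -3*1 = 0
y[5] = -1*-2 + -2*1 = 0
y[6] = -1*1 = -1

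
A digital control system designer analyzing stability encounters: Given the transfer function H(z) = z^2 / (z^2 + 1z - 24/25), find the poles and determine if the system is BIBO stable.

Poles are roots of the denominator: z^2 + 1z - 24/25 = 0.
Quadratic formula: z = [-(1) +/- sqrt((1)^2 - 4*(-24/25))] / 2
Discriminant = 1 + 96/25 = 121/25; sqrt = 11/5.
z = (-1 +/- 11/5) / 2 => z = 3/5 or z = -8/5.
|p1| = 8/5, |p2| = 3/5.
For BIBO stability, all poles must lie inside the unit circle (|p| < 1).
System is UNSTABLE since at least one |p| >= 1.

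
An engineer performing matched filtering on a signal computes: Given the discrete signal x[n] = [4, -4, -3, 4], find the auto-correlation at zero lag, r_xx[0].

The auto-correlation at zero lag r_xx[0] equals the signal energy.
r_xx[0] = sum of x[n]^2 = 4^2 + (-4)^2 + (-3)^2 + 4^2
= 16 + 16 + 9 + 16 = 57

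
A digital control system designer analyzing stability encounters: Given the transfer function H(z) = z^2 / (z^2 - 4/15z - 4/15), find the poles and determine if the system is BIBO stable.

Poles are roots of the denominator: z^2 - 4/15z - 4/15 = 0.
Quadratic formula: z = [-(-4/15) +/- sqrt((-4/15)^2 - 4*(-4/15))] / 2
Discriminant = 16/225 + 16/15 = 256/225; sqrt = 16/15.
z = (4/15 +/- 16/15) / 2 => z = 2/3 or z = -2/5.
|p1| = 2/5, |p2| = 2/3.
For BIBO stability, all poles must lie inside the unit circle (|p| < 1).
System is STABLE since both |p| < 1.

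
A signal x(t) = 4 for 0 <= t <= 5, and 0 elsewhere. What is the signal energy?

Energy = integral of |x(t)|^2 dt over the signal duration
= 4^2 * 5 = 16 * 5 = 80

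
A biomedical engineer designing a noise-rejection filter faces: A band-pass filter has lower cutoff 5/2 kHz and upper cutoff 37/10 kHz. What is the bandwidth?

Bandwidth = f_high - f_low
= 37/10 kHz - 5/2 kHz = 6/5 kHz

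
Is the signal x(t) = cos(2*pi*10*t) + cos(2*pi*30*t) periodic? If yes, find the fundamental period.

f1 = 10 Hz, f2 = 30 Hz
Period T1 = 1/10, T2 = 1/30
Ratio T1/T2 = 30/10, which is rational.
The signal is periodic with fundamental period T = 1/GCD(10,30) = 1/10 s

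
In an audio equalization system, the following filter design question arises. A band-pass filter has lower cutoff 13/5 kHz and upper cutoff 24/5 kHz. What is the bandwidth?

Bandwidth = f_high - f_low
= 24/5 kHz - 13/5 kHz = 11/5 kHz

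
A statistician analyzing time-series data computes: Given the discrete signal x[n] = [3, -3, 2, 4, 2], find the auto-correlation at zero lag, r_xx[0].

The auto-correlation at zero lag r_xx[0] equals the signal energy.
r_xx[0] = sum of x[n]^2 = 3^2 + (-3)^2 + 2^2 + 4^2 + 2^2
= 9 + 9 + 4 + 16 + 4 = 42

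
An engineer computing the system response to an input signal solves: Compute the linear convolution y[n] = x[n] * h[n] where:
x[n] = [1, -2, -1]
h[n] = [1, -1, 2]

y[n] = sum_k x[k]*h[n-k]. Output length = len(x) + len(h) - 1 = 3 + 3 - 1 = 5.
y[0] = 1*1 = 1
y[1] = -2*1 + 1*-1 = -3
y[2] = -1*1 + -2*-1 + 1*2 = 3
y[3] = -1*-1 + -2*2 = -3
y[4] = -1*2 = -2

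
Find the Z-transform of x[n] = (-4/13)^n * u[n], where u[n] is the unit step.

The Z-transform of a^n * u[n] is z/(z-a) for |z| > |a|.
Here a = -4/13, so X(z) = z/(z - (-4/13)) = 13z/(13z + 4)
ROC: |z| > 4/13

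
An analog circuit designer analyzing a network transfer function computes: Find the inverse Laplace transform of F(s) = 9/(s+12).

Standard pair: k/(s+a) <-> k*e^(-at)*u(t)
With k=9, a=12: f(t) = 9*e^(-12t)*u(t)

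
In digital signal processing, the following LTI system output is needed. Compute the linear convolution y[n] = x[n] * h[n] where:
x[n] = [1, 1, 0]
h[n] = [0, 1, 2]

y[n] = sum_k x[k]*h[n-k]. Output length = len(x) + len(h) - 1 = 3 + 3 - 1 = 5.
y[0] = 1*0 = 0
y[1] = 1*0 + 1*1 = 1
y[2] = 0*0 + 1*1 + 1*2 = 3
y[3] = 0*1 + 1*2 = 2
y[4] = 0*2 = 0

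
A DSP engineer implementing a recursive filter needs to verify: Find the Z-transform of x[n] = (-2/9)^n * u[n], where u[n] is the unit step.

The Z-transform of a^n * u[n] is z/(z-a) for |z| > |a|.
Here a = -2/9, so X(z) = z/(z - (-2/9)) = 9z/(9z + 2)
ROC: |z| > 2/9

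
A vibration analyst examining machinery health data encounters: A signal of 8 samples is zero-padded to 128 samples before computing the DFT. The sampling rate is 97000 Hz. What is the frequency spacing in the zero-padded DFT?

Original DFT: N = 8, resolution = f_s/N = 97000/8 = 12125 Hz
Zero-padded DFT: N = 128, resolution = f_s/N = 97000/128 = 12125/16 Hz
Zero-padding interpolates the spectrum (finer frequency grid)
but does NOT improve the true spectral resolution (ability to resolve close frequencies).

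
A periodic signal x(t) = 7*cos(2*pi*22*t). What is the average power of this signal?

Average power of A*cos(wt) is A^2/2.
P = 7^2 / 2 = 49/2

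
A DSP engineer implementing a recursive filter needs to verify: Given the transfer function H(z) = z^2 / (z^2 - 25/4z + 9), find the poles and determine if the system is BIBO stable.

Poles are roots of the denominator: z^2 - 25/4z + 9 = 0.
Quadratic formula: z = [-(-25/4) +/- sqrt((-25/4)^2 - 4*(9))] / 2
Discriminant = 625/16 - 36 = 49/16; sqrt = 7/4.
z = (25/4 +/- 7/4) / 2 => z = 4 or z = 9/4.
|p1| = 9/4, |p2| = 4.
For BIBO stability, all poles must lie inside the unit circle (|p| < 1).
System is UNSTABLE since at least one |p| >= 1.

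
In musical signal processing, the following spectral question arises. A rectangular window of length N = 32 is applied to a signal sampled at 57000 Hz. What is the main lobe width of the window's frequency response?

For a rectangular window of length N,
the main lobe width in frequency is 2*f_s/N.
= 2*57000/32 = 7125/2 Hz
This determines the minimum frequency separation for resolving two sinusoids.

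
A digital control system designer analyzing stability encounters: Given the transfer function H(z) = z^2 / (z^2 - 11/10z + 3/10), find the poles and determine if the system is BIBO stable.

Poles are roots of the denominator: z^2 - 11/10z + 3/10 = 0.
Quadratic formula: z = [-(-11/10) +/- sqrt((-11/10)^2 - 4*(3/10))] / 2
Discriminant = 121/100 - 6/5 = 1/100; sqrt = 1/10.
z = (11/10 +/- 1/10) / 2 => z = 3/5 or z = 1/2.
|p1| = 1/2, |p2| = 3/5.
For BIBO stability, all poles must lie inside the unit circle (|p| < 1).
System is STABLE since both |p| < 1.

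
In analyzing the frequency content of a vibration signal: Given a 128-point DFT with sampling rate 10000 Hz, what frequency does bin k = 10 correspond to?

The frequency of DFT bin k is: f_k = k * f_s / N
f_10 = 10 * 10000 / 128 = 3125/4 Hz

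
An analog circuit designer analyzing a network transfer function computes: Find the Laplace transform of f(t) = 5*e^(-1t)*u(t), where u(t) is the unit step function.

Standard Laplace transform pair:
e^(-at)*u(t) <-> 1/(s+a)
With a = 1: L{5*e^(-1t)*u(t)} = 5/(s+1), ROC: Re(s) > -1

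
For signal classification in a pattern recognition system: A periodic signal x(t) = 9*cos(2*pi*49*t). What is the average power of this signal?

Average power of A*cos(wt) is A^2/2.
P = 9^2 / 2 = 81/2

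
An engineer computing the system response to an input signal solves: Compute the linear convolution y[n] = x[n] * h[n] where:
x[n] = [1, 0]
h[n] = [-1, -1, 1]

y[n] = sum_k x[k]*h[n-k]. Output length = len(x) + len(h) - 1 = 2 + 3 - 1 = 4.
y[0] = 1*-1 = -1
y[1] = 0*-1 + 1*-1 = -1
y[2] = 0*-1 + 1*1 = 1
y[3] = 0*1 = 0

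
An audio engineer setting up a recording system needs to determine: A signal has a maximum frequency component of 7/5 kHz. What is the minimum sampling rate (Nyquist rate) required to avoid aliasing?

By the Nyquist-Shannon sampling theorem,
the minimum sampling rate (Nyquist rate) must be at least 2 * f_max.
Nyquist rate = 2 * 7/5 kHz = 14/5 kHz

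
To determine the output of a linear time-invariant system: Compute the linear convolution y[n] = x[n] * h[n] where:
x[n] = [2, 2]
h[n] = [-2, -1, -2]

y[n] = sum_k x[k]*h[n-k]. Output length = len(x) + len(h) - 1 = 2 + 3 - 1 = 4.
y[0] = 2*-2 = -4
y[1] = 2*-2 + 2*-1 = -6
y[2] = 2*-1 + 2*-2 = -6
y[3] = 2*-2 = -4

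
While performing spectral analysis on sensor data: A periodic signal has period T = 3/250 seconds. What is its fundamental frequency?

The fundamental frequency is the reciprocal of the period.
f = 1/T = 1/(3/250) = 250/3 Hz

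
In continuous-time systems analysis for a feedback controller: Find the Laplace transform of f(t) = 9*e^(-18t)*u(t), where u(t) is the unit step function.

Standard Laplace transform pair:
e^(-at)*u(t) <-> 1/(s+a)
With a = 18: L{9*e^(-18t)*u(t)} = 9/(s+18), ROC: Re(s) > -18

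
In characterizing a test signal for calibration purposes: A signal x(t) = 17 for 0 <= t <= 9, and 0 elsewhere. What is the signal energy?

Energy = integral of |x(t)|^2 dt over the signal duration
= 17^2 * 9 = 289 * 9 = 2601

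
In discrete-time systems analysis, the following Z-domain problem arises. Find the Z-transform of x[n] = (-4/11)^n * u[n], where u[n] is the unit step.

The Z-transform of a^n * u[n] is z/(z-a) for |z| > |a|.
Here a = -4/11, so X(z) = z/(z - (-4/11)) = 11z/(11z + 4)
ROC: |z| > 4/11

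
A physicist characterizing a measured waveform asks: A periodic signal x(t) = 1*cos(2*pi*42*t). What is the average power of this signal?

Average power of A*cos(wt) is A^2/2.
P = 1^2 / 2 = 1/2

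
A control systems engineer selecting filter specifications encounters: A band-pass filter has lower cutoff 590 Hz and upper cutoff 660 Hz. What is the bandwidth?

Bandwidth = f_high - f_low
= 660 Hz - 590 Hz = 70 Hz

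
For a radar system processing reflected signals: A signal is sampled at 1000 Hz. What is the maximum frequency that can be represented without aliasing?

The maximum frequency that can be represented without aliasing
is the Nyquist frequency: f_max = f_s / 2 = 1000 Hz / 2 = 500 Hz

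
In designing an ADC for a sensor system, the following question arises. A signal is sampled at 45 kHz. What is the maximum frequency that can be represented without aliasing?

The maximum frequency that can be represented without aliasing
is the Nyquist frequency: f_max = f_s / 2 = 45 kHz / 2 = 45/2 kHz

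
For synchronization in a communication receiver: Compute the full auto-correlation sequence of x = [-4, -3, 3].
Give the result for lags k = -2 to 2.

r_xx[k] = sum_m x[m]*x[m+k], indexed from 0, for k = -2 to 2:
  r_xx[-2] = x[2]*x[0] = -12
  r_xx[-1] = x[1]*x[0] + x[2]*x[1] = 3
  r_xx[0] = x[0]*x[0] + x[1]*x[1] + x[2]*x[2] = 34
  r_xx[1] = x[0]*x[1] + x[1]*x[2] = 3
  r_xx[2] = x[0]*x[2] = -12
r_xx = [-12, 3, 34, 3, -12]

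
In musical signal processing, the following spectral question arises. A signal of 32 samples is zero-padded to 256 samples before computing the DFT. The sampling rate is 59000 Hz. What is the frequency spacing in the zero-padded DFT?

Original DFT: N = 32, resolution = f_s/N = 59000/32 = 7375/4 Hz
Zero-padded DFT: N = 256, resolution = f_s/N = 59000/256 = 7375/32 Hz
Zero-padding interpolates the spectrum (finer frequency grid)
but does NOT improve the true spectral resolution (ability to resolve close frequencies).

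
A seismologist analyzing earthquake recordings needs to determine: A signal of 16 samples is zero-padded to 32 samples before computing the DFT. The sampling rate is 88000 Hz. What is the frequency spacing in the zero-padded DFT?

Original DFT: N = 16, resolution = f_s/N = 88000/16 = 5500 Hz
Zero-padded DFT: N = 32, resolution = f_s/N = 88000/32 = 2750 Hz
Zero-padding interpolates the spectrum (finer frequency grid)
but does NOT improve the true spectral resolution (ability to resolve close frequencies).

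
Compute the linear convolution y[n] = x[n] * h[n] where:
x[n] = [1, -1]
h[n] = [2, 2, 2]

y[n] = sum_k x[k]*h[n-k]. Output length = len(x) + len(h) - 1 = 2 + 3 - 1 = 4.
y[0] = 1*2 = 2
y[1] = -1*2 + 1*2 = 0
y[2] = -1*2 + 1*2 = 0
y[3] = -1*2 = -2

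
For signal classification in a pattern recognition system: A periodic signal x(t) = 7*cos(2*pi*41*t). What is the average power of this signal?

Average power of A*cos(wt) is A^2/2.
P = 7^2 / 2 = 49/2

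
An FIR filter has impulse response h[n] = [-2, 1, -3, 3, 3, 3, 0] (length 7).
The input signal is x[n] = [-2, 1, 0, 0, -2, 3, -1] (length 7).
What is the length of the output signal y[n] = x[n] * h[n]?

For linear convolution, the output length is:
len(y) = len(x) + len(h) - 1 = 7 + 7 - 1 = 13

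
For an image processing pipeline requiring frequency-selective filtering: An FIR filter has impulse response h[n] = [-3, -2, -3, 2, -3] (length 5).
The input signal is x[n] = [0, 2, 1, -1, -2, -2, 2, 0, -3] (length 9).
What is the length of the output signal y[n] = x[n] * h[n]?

For linear convolution, the output length is:
len(y) = len(x) + len(h) - 1 = 9 + 5 - 1 = 13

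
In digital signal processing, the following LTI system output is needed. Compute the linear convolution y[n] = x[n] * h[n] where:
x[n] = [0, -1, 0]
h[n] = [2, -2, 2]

y[n] = sum_k x[k]*h[n-k]. Output length = len(x) + len(h) - 1 = 3 + 3 - 1 = 5.
y[0] = 0*2 = 0
y[1] = -1*2 + 0*-2 = -2
y[2] = 0*2 + -1*-2 + 0*2 = 2
y[3] = 0*-2 + -1*2 = -2
y[4] = 0*2 = 0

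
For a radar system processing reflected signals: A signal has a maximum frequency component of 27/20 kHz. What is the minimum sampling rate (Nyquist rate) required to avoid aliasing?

By the Nyquist-Shannon sampling theorem,
the minimum sampling rate (Nyquist rate) must be at least 2 * f_max.
Nyquist rate = 2 * 27/20 kHz = 27/10 kHz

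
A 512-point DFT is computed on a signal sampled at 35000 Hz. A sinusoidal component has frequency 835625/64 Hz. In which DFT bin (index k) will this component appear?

DFT frequency resolution = f_s/N = 35000/512 = 4375/64 Hz
Bin index k = f_signal / resolution = 835625/64 / 4375/64 = 191
The signal frequency 835625/64 Hz falls in DFT bin k = 191.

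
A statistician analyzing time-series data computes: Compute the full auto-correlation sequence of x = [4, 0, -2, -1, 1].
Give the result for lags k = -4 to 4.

r_xx[k] = sum_m x[m]*x[m+k], indexed from 0, for k = -4 to 4:
  r_xx[-4] = x[4]*x[0] = 4
  r_xx[-3] = x[3]*x[0] + x[4]*x[1] = -4
  r_xx[-2] = x[2]*x[0] + x[3]*x[1] + x[4]*x[2] = -10
  r_xx[-1] = x[1]*x[0] + x[2]*x[1] + x[3]*x[2] + x[4]*x[3] = 1
  r_xx[0] = x[0]*x[0] + x[1]*x[1] + x[2]*x[2] + x[3]*x[3] + x[4]*x[4] = 22
  r_xx[1] = x[0]*x[1] + x[1]*x[2] + x[2]*x[3] + x[3]*x[4] = 1
  r_xx[2] = x[0]*x[2] + x[1]*x[3] + x[2]*x[4] = -10
  r_xx[3] = x[0]*x[3] + x[1]*x[4] = -4
  r_xx[4] = x[0]*x[4] = 4
r_xx = [4, -4, -10, 1, 22, 1, -10, -4, 4]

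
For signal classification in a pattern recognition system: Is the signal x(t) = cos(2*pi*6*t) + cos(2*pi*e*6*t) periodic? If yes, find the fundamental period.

f1 = 6 Hz, f2 = 6*e Hz
Ratio f2/f1 = e, which is irrational.
Since the frequency ratio is irrational, no common period exists.
The signal is not periodic.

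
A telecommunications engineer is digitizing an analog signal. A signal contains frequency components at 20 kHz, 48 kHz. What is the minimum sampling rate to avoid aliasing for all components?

The highest frequency component is f_max = 48 kHz.
Nyquist rate = 2 * f_max = 2 * 48 kHz = 96 kHz.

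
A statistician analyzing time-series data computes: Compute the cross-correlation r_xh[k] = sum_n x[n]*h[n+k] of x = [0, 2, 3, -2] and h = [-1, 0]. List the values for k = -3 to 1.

Both sequences indexed from 0 and zero outside their support.
Lags with overlap: k = -3 to 1.
  r_xh[-3] = x[3]*h[0] = 2
  r_xh[-2] = x[2]*h[0] + x[3]*h[1] = -3
  r_xh[-1] = x[1]*h[0] + x[2]*h[1] = -2
  r_xh[0] = x[0]*h[0] + x[1]*h[1] = 0
  r_xh[1] = x[0]*h[1] = 0
r_xh = [2, -3, -2, 0, 0] (for k = -3, ..., 1)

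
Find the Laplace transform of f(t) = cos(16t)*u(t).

Standard pair: cos(wt)*u(t) <-> s/(s^2+w^2)
With w = 16: L{cos(16t)*u(t)} = s/(s^2+256)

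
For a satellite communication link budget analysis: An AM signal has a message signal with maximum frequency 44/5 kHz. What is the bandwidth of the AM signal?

In AM (double-sideband), the bandwidth is twice the message frequency.
BW = 2 * f_m = 2 * 44/5 kHz = 88/5 kHz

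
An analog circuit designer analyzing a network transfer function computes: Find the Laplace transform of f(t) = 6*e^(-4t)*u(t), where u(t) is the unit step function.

Standard Laplace transform pair:
e^(-at)*u(t) <-> 1/(s+a)
With a = 4: L{6*e^(-4t)*u(t)} = 6/(s+4), ROC: Re(s) > -4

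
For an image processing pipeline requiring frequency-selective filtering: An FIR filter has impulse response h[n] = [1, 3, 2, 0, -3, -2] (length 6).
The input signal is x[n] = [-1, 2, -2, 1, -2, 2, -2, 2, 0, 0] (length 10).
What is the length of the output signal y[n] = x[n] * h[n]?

For linear convolution, the output length is:
len(y) = len(x) + len(h) - 1 = 10 + 6 - 1 = 15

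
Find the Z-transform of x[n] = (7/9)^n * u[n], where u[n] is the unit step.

The Z-transform of a^n * u[n] is z/(z-a) for |z| > |a|.
Here a = 7/9, so X(z) = z/(z - (7/9)) = 9z/(9z - 7)
ROC: |z| > 7/9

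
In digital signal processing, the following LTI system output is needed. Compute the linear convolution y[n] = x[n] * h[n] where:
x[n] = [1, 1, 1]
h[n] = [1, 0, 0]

y[n] = sum_k x[k]*h[n-k]. Output length = len(x) + len(h) - 1 = 3 + 3 - 1 = 5.
y[0] = 1*1 = 1
y[1] = 1*1 + 1*0 = 1
y[2] = 1*1 + 1*0 + 1*0 = 1
y[3] = 1*0 + 1*0 = 0
y[4] = 1*0 = 0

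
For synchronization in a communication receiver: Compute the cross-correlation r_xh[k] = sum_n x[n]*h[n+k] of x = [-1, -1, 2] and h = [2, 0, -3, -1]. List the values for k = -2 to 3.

Both sequences indexed from 0 and zero outside their support.
Lags with overlap: k = -2 to 3.
  r_xh[-2] = x[2]*h[0] = 4
  r_xh[-1] = x[1]*h[0] + x[2]*h[1] = -2
  r_xh[0] = x[0]*h[0] + x[1]*h[1] + x[2]*h[2] = -8
  r_xh[1] = x[0]*h[1] + x[1]*h[2] + x[2]*h[3] = 1
  r_xh[2] = x[0]*h[2] + x[1]*h[3] = 4
  r_xh[3] = x[0]*h[3] = 1
r_xh = [4, -2, -8, 1, 4, 1] (for k = -2, ..., 3)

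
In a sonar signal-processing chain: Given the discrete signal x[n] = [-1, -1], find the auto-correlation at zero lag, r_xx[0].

The auto-correlation at zero lag r_xx[0] equals the signal energy.
r_xx[0] = sum of x[n]^2 = (-1)^2 + (-1)^2
= 1 + 1 = 2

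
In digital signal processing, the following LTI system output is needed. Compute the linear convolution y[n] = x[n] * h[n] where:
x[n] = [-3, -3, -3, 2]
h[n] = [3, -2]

y[n] = sum_k x[k]*h[n-k]. Output length = len(x) + len(h) - 1 = 4 + 2 - 1 = 5.
y[0] = -3*3 = -9
y[1] = -3*3 + -3*-2 = -3
y[2] = -3*3 + -3*-2 = -3
y[3] = 2*3 + -3*-2 = 12
y[4] = 2*-2 = -4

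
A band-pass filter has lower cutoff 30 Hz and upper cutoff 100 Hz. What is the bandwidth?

Bandwidth = f_high - f_low
= 100 Hz - 30 Hz = 70 Hz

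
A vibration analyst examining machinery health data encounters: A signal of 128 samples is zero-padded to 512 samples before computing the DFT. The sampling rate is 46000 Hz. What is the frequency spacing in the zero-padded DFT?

Original DFT: N = 128, resolution = f_s/N = 46000/128 = 2875/8 Hz
Zero-padded DFT: N = 512, resolution = f_s/N = 46000/512 = 2875/32 Hz
Zero-padding interpolates the spectrum (finer frequency grid)
but does NOT improve the true spectral resolution (ability to resolve close frequencies).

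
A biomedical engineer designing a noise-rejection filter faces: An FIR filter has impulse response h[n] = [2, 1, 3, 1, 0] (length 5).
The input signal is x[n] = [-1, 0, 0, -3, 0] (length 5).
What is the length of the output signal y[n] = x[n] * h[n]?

For linear convolution, the output length is:
len(y) = len(x) + len(h) - 1 = 5 + 5 - 1 = 9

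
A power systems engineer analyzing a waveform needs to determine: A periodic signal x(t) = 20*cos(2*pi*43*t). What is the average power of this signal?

Average power of A*cos(wt) is A^2/2.
P = 20^2 / 2 = 400/2 = 200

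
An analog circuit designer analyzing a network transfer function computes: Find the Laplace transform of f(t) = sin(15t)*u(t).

Standard pair: sin(wt)*u(t) <-> w/(s^2+w^2)
With w = 15: L{sin(15t)*u(t)} = 15/(s^2+225)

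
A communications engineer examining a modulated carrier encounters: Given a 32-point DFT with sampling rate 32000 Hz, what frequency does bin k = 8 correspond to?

The frequency of DFT bin k is: f_k = k * f_s / N
f_8 = 8 * 32000 / 32 = 8000 Hz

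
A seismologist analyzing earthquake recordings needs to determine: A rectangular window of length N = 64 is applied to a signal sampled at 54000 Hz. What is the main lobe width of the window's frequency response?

For a rectangular window of length N,
the main lobe width in frequency is 2*f_s/N.
= 2*54000/64 = 3375/2 Hz
This determines the minimum frequency separation for resolving two sinusoids.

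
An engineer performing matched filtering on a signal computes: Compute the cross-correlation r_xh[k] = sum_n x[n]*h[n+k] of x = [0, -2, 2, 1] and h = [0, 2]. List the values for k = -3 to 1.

Both sequences indexed from 0 and zero outside their support.
Lags with overlap: k = -3 to 1.
  r_xh[-3] = x[3]*h[0] = 0
  r_xh[-2] = x[2]*h[0] + x[3]*h[1] = 2
  r_xh[-1] = x[1]*h[0] + x[2]*h[1] = 4
  r_xh[0] = x[0]*h[0] + x[1]*h[1] = -4
  r_xh[1] = x[0]*h[1] = 0
r_xh = [0, 2, 4, -4, 0] (for k = -3, ..., 1)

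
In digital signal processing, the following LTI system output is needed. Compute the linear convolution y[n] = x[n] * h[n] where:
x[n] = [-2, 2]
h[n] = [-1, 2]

y[n] = sum_k x[k]*h[n-k]. Output length = len(x) + len(h) - 1 = 2 + 2 - 1 = 3.
y[0] = -2*-1 = 2
y[1] = 2*-1 + -2*2 = -6
y[2] = 2*2 = 4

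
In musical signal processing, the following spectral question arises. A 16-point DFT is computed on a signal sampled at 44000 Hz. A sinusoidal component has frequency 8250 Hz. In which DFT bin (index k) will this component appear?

DFT frequency resolution = f_s/N = 44000/16 = 2750 Hz
Bin index k = f_signal / resolution = 8250 / 2750 = 3
The signal frequency 8250 Hz falls in DFT bin k = 3.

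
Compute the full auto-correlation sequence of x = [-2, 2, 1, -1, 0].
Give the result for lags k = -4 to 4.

r_xx[k] = sum_m x[m]*x[m+k], indexed from 0, for k = -4 to 4:
  r_xx[-4] = x[4]*x[0] = 0
  r_xx[-3] = x[3]*x[0] + x[4]*x[1] = 2
  r_xx[-2] = x[2]*x[0] + x[3]*x[1] + x[4]*x[2] = -4
  r_xx[-1] = x[1]*x[0] + x[2]*x[1] + x[3]*x[2] + x[4]*x[3] = -3
  r_xx[0] = x[0]*x[0] + x[1]*x[1] + x[2]*x[2] + x[3]*x[3] + x[4]*x[4] = 10
  r_xx[1] = x[0]*x[1] + x[1]*x[2] + x[2]*x[3] + x[3]*x[4] = -3
  r_xx[2] = x[0]*x[2] + x[1]*x[3] + x[2]*x[4] = -4
  r_xx[3] = x[0]*x[3] + x[1]*x[4] = 2
  r_xx[4] = x[0]*x[4] = 0
r_xx = [0, 2, -4, -3, 10, -3, -4, 2, 0]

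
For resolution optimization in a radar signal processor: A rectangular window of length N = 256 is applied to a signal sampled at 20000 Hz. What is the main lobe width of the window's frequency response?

For a rectangular window of length N,
the main lobe width in frequency is 2*f_s/N.
= 2*20000/256 = 625/4 Hz
This determines the minimum frequency separation for resolving two sinusoids.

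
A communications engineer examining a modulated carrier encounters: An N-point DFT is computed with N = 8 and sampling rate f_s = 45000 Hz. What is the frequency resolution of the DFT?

DFT frequency resolution = f_s / N
= 45000 / 8 = 5625 Hz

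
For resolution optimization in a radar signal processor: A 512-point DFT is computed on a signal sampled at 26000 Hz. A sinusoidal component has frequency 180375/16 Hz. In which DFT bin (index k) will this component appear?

DFT frequency resolution = f_s/N = 26000/512 = 1625/32 Hz
Bin index k = f_signal / resolution = 180375/16 / 1625/32 = 222
The signal frequency 180375/16 Hz falls in DFT bin k = 222.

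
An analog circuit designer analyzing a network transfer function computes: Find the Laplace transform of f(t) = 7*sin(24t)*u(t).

Standard pair: sin(wt)*u(t) <-> w/(s^2+w^2)
With w = 24: L{7*sin(24t)*u(t)} = 168/(s^2+576)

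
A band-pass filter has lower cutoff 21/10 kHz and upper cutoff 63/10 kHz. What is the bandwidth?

Bandwidth = f_high - f_low
= 63/10 kHz - 21/10 kHz = 21/5 kHz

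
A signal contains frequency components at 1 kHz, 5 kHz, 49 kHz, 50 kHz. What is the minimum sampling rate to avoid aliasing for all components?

The highest frequency component is f_max = 50 kHz.
Nyquist rate = 2 * f_max = 2 * 50 kHz = 100 kHz.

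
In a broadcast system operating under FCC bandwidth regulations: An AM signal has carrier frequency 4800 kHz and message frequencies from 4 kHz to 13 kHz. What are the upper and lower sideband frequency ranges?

Upper sideband (USB) = fc + [fm_low, fm_high] = 4800 + [4, 13] = [4804, 4813] kHz
Lower sideband (LSB) = fc - [fm_high, fm_low] = 4800 - [13, 4] = [4787, 4796] kHz
Total occupied spectrum: 4787 kHz to 4813 kHz (plus carrier at 4800 kHz)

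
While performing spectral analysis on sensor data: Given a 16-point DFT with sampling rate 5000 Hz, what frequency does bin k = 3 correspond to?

The frequency of DFT bin k is: f_k = k * f_s / N
f_3 = 3 * 5000 / 16 = 1875/2 Hz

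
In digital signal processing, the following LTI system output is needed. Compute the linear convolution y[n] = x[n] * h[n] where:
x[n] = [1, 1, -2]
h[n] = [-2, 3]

y[n] = sum_k x[k]*h[n-k]. Output length = len(x) + len(h) - 1 = 3 + 2 - 1 = 4.
y[0] = 1*-2 = -2
y[1] = 1*-2 + 1*3 = 1
y[2] = -2*-2 + 1*3 = 7
y[3] = -2*3 = -6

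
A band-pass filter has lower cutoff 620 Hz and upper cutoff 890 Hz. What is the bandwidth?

Bandwidth = f_high - f_low
= 890 Hz - 620 Hz = 270 Hz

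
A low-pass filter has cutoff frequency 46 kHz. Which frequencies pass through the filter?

A low-pass filter passes all frequencies below the cutoff frequency 46 kHz and attenuates higher frequencies.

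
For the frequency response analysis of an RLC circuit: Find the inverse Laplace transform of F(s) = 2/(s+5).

Standard pair: k/(s+a) <-> k*e^(-at)*u(t)
With k=2, a=5: f(t) = 2*e^(-5t)*u(t)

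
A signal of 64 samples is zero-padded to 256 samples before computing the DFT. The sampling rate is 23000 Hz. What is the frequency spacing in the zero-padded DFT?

Original DFT: N = 64, resolution = f_s/N = 23000/64 = 2875/8 Hz
Zero-padded DFT: N = 256, resolution = f_s/N = 23000/256 = 2875/32 Hz
Zero-padding interpolates the spectrum (finer frequency grid)
but does NOT improve the true spectral resolution (ability to resolve close frequencies).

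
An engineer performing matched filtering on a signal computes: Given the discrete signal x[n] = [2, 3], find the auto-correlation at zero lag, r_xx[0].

The auto-correlation at zero lag r_xx[0] equals the signal energy.
r_xx[0] = sum of x[n]^2 = 2^2 + 3^2
= 4 + 9 = 13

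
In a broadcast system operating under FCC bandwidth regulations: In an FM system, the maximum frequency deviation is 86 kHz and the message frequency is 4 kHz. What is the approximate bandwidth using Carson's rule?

Carson's rule: BW = 2*(delta_f + f_m)
= 2*(86 + 4) kHz = 180 kHz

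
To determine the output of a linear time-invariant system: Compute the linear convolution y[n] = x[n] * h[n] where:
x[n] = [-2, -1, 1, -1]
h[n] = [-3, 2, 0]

y[n] = sum_k x[k]*h[n-k]. Output length = len(x) + len(h) - 1 = 4 + 3 - 1 = 6.
y[0] = -2*-3 = 6
y[1] = -1*-3 + -2*2 = -1
y[2] = 1*-3 + -1*2 + -2*0 = -5
y[3] = -1*-3 + 1*2 + -1*0 = 5
y[4] = -1*2 + 1*0 = -2
y[5] = -1*0 = 0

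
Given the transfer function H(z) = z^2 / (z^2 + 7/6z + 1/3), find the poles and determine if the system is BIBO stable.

Poles are roots of the denominator: z^2 + 7/6z + 1/3 = 0.
Quadratic formula: z = [-(7/6) +/- sqrt((7/6)^2 - 4*(1/3))] / 2
Discriminant = 49/36 - 4/3 = 1/36; sqrt = 1/6.
z = (-7/6 +/- 1/6) / 2 => z = -1/2 or z = -2/3.
|p1| = 2/3, |p2| = 1/2.
For BIBO stability, all poles must lie inside the unit circle (|p| < 1).
System is STABLE since both |p| < 1.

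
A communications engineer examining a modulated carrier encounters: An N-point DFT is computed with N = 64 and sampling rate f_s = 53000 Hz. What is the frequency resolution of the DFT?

DFT frequency resolution = f_s / N
= 53000 / 64 = 6625/8 Hz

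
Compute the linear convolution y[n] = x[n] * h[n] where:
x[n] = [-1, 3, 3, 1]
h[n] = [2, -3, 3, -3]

y[n] = sum_k x[k]*h[n-k]. Output length = len(x) + len(h) - 1 = 4 + 4 - 1 = 7.
y[0] = -1*2 = -2
y[1] = 3*2 + -1*-3 = 9
y[2] = 3*2 + 3*-3 + -1*3 = -6
y[3] = 1*2 + 3*-3 + 3*3 + -1*-3 = 5
y[4] = 1*-3 + 3*3 + 3*-3 = -3
y[5] = 1*3 + 3*-3 = -6
y[6] = 1*-3 = -3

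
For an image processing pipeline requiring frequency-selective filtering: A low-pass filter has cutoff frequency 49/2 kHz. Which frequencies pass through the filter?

A low-pass filter passes all frequencies below the cutoff frequency 49/2 kHz and attenuates higher frequencies.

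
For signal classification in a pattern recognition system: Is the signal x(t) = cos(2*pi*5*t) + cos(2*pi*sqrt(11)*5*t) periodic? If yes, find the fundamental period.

f1 = 5 Hz, f2 = 5*sqrt(11) Hz
Ratio f2/f1 = sqrt(11), which is irrational.
Since the frequency ratio is irrational, no common period exists.
The signal is not periodic.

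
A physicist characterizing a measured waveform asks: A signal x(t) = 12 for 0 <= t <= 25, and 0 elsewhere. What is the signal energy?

Energy = integral of |x(t)|^2 dt over the signal duration
= 12^2 * 25 = 144 * 25 = 3600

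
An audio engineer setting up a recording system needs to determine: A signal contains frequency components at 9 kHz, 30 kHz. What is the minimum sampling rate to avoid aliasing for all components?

The highest frequency component is f_max = 30 kHz.
Nyquist rate = 2 * f_max = 2 * 30 kHz = 60 kHz.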